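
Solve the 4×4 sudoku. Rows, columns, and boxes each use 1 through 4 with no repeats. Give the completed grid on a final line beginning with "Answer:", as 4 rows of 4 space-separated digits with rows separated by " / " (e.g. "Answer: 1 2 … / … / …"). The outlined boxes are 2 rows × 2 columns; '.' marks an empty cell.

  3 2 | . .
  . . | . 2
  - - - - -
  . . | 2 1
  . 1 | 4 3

Step 1. [r2c1∈{1,4}] across col 1, 1 lands solely at r2c1, so r2c1=1.
Step 2. [r2c2∈{4}] r2c2's peers cover all but 4 ⇒ r2c2=4.
Step 3. [r1c4∈{4}] r1c4 has the single candidate 4 ⇒ r1c4=4.
Step 4. [r3c2∈{3}] r3c2 has the single candidate 3, so r3c2=3.
Step 5. [r2c3∈{3}] r2c3 is down to just 3. So r2c3=3.
Step 6. [r3c1∈{4}] r3c1 has the single candidate 4 ⇒ r3c1=4.
Step 7. [r1c3∈{1}] r1c3's peers cover all but 1 ⇒ r1c3=1.
Step 8. [r4c1∈{2}] r4c1 has the single candidate 2, so r4c1=2.

Answer: 3 2 1 4 / 1 4 3 2 / 4 3 2 1 / 2 1 4 3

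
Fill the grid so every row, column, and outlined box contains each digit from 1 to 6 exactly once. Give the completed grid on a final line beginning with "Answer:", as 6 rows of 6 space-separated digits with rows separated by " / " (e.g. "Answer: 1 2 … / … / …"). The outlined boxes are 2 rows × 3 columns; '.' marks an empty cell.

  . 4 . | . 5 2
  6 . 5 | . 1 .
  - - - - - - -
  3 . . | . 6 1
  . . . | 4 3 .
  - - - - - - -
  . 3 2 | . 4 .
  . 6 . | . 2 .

Step 1. [r4c6∈{5}] nothing but 5 survives at r4c6, so r4c6=5.
Step 2. [r1c1∈{1}] r1c1 has the single candidate 1, so r1c1=1.
Step 3. [r6c3∈{1,4}] 1 has one home in box 5: r6c3. So r6c3=1.
Step 4. [r2c4∈{3}] r2c4's peers cover all but 3. So r2c4=3.
Step 5. [r5c4∈{1,5,6}] r5c4 is the only open cell in row 5 admitting 1. So r5c4=1.
Step 6. [r2c2∈{2}] nothing but 2 survives at r2c2, so r2c2=2.
Step 7. [r6c4∈{5}] r6c4's peers cover all but 5. So r6c4=5.
Step 8. [r2c6∈{4}] r2c6 has the single candidate 4. So r2c6=4.
Step 9. [r3c4∈{2}] nothing but 2 survives at r3c4, so r3c4=2.
Step 10. [r1c3∈{3}] only 3 remains possible at r1c3. So r1c3=3.
Step 11. [r4c2∈{1}] only 1 remains possible at r4c2, so r4c2=1.
Step 12. [r3c3∈{4}] r3c3's peers cover all but 4. So r3c3=4.
Step 13. [r1c4∈{6}] r1c4's peers cover all but 6, so r1c4=6.
Step 14. [r6c1∈{4}] r6c1 has the single candidate 4 ⇒ r6c1=4.
Step 15. [r4c3∈{6}] r4c3 has the single candidate 6. So r4c3=6.
Step 16. [r5c1∈{5}] nothing but 5 survives at r5c1. So r5c1=5.
Step 17. [r3c2∈{5}] only 5 remains possible at r3c2 ⇒ r3c2=5.
Step 18. [r6c6∈{3}] only 3 remains possible at r6c6. So r6c6=3.
Step 19. [r4c1∈{2}] r4c1's peers cover all but 2. So r4c1=2.
Step 20. [r5c6∈{6}] r5c6's peers cover all but 6 ⇒ r5c6=6.

Answer: 1 4 3 6 5 2 / 6 2 5 3 1 4 / 3 5 4 2 6 1 / 2 1 6 4 3 5 / 5 3 2 1 4 6 / 4 6 1 5 2 3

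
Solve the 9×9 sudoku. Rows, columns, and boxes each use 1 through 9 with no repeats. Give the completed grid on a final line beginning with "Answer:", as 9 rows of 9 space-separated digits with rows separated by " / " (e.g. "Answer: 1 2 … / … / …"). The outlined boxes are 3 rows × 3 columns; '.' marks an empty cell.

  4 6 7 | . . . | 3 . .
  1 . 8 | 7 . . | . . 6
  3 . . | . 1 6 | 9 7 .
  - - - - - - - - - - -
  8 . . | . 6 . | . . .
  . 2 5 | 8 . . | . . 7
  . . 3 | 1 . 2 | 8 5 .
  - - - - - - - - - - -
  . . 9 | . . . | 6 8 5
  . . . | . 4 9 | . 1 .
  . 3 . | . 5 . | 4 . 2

Step 1. [r4c3∈{1,4}] in col 3, 4 fits only at r4c3, so r4c3=4.
Step 2. [r6c1∈{6,7,9}] r6c1 is the only open cell in row 6 admitting 6. So r6c1=6.
Step 3. [r9c1∈{7}] r9c1 is down to just 7 ⇒ r9c1=7.
Step 4. [r4c2∈{1,7,9}] 1 has one home in box 4: r4c2 ⇒ r4c2=1.
Step 5. [r1c8∈{2}] nothing but 2 survives at r1c8 ⇒ r1c8=2.
Step 6. [r7c1∈{2}] nothing but 2 survives at r7c1 ⇒ r7c1=2.
Step 7. [r7c4∈{3}] nothing but 3 survives at r7c4 ⇒ r7c4=3.
Step 8. [r4c6∈{3,5,7}] 7 has one home in row 4: r4c6, so r4c6=7.
Step 9. [r6c5∈{9}] nothing but 9 survives at r6c5, so r6c5=9.
Step 10. [r3c4∈{2,4,5}] in col 4, 4 fits only at r3c4, so r3c4=4.
Step 11. [r5c8∈{3,4,6,9}] 6 has one home in row 5: r5c8. So r5c8=6.
Step 12. [r4c8∈{3,9}] r4c8 is the only open cell in col 8 admitting 3, so r4c8=3.
Step 13. [r9c6∈{1,8}] across row 9, 8 lands solely at r9c6, so r9c6=8.
Step 14. [r3c2∈{5}] r3c2 has the single candidate 5 ⇒ r3c2=5.
Step 15. [r1c6∈{5}] r1c6 has the single candidate 5, so r1c6=5.
Step 16. [r9c4∈{6}] nothing but 6 survives at r9c4. So r9c4=6.
Step 17. [r5c5∈{3}] r5c5 has the single candidate 3, so r5c5=3.
Step 18. [r3c9∈{8}] nothing but 8 survives at r3c9. So r3c9=8.
Step 19. [r2c2∈{9}] r2c2's peers cover all but 9 ⇒ r2c2=9.
Step 20. [r7c6∈{1}] r7c6 is down to just 1. So r7c6=1.
Step 21. [r9c8∈{9}] only 9 remains possible at r9c8 ⇒ r9c8=9.
Step 22. [r5c1∈{9}] nothing but 9 survives at r5c1. So r5c1=9.
Step 23. [r3c3∈{2}] only 2 remains possible at r3c3 ⇒ r3c3=2.
Step 24. [r4c4∈{5}] r4c4 is down to just 5, so r4c4=5.
Step 25. [r2c8∈{4}] r2c8 has the single candidate 4 ⇒ r2c8=4.
Step 26. [r7c2∈{4}] nothing but 4 survives at r7c2. So r7c2=4.
Step 27. [r8c2∈{8}] r8c2 is down to just 8, so r8c2=8.
Step 28. [r2c6∈{3}] nothing but 3 survives at r2c6, so r2c6=3.
Step 29. [r1c4∈{9}] r1c4 has the single candidate 9. So r1c4=9.
Step 30. [r7c5∈{7}] r7c5's peers cover all but 7, so r7c5=7.
Step 31. [r8c3∈{6}] r8c3 is down to just 6. So r8c3=6.
Step 32. [r4c9∈{9}] only 9 remains possible at r4c9 ⇒ r4c9=9.
Step 33. [r2c5∈{2}] r2c5 has the single candidate 2 ⇒ r2c5=2.
Step 34. [r1c9∈{1}] r1c9 has the single candidate 1 ⇒ r1c9=1.
Step 35. [r6c2∈{7}] r6c2 is down to just 7, so r6c2=7.
Step 36. [r9c3∈{1}] nothing but 1 survives at r9c3. So r9c3=1.
Step 37. [r8c1∈{5}] nothing but 5 survives at r8c1. So r8c1=5.
Step 38. [r2c7∈{5}] r2c7's peers cover all but 5. So r2c7=5.
Step 39. [r5c6∈{4}] r5c6's peers cover all but 4 ⇒ r5c6=4.
Step 40. [r6c9∈{4}] r6c9 has the single candidate 4, so r6c9=4.
Step 41. [r5c7∈{1}] r5c7's peers cover all but 1. So r5c7=1.
Step 42. [r8c9∈{3}] nothing but 3 survives at r8c9, so r8c9=3.
Step 43. [r8c4∈{2}] r8c4's peers cover all but 2. So r8c4=2.
Step 44. [r4c7∈{2}] r4c7's peers cover all but 2, so r4c7=2.
Step 45. [r1c5∈{8}] only 8 remains possible at r1c5. So r1c5=8.
Step 46. [r8c7∈{7}] nothing but 7 survives at r8c7, so r8c7=7.

Answer: 4 6 7 9 8 5 3 2 1 / 1 9 8 7 2 3 5 4 6 / 3 5 2 4 1 6 9 7 8 / 8 1 4 5 6 7 2 3 9 / 9 2 5 8 3 4 1 6 7 / 6 7 3 1 9 2 8 5 4 / 2 4 9 3 7 1 6 8 5 / 5 8 6 2 4 9 7 1 3 / 7 3 1 6 5 8 4 9 2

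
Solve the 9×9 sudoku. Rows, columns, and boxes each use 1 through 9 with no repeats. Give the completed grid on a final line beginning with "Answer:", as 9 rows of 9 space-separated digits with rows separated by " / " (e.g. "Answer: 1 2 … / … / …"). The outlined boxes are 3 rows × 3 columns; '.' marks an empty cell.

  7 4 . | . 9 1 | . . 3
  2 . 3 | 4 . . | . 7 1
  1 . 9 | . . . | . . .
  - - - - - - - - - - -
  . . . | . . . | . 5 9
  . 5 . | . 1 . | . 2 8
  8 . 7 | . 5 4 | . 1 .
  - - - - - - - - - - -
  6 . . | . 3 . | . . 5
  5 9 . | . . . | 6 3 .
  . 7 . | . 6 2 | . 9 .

Step 1. [r2c5∈{8}] r2c5's peers cover all but 8 ⇒ r2c5=8.
Step 2. [r9c9∈{4}] only 4 remains possible at r9c9 ⇒ r9c9=4.
Step 3. [r7c8∈{8}] r7c8 has the single candidate 8, so r7c8=8.
Step 4. [r6c4∈{2,3,6,9}] 9 has one home in row 6: r6c4, so r6c4=9.
Step 5. [r8c9∈{2,7}] r8c9 is the only open cell in col 9 admitting 7, so r8c9=7.
Step 6. [r8c3∈{1,2,4,8}] row 8 places 2 nowhere but r8c3. So r8c3=2.
Step 7. [r2c2∈{6}] only 6 remains possible at r2c2, so r2c2=6.
Step 8. [r3c9∈{2,6}] 2 has one home in col 9: r3c9 ⇒ r3c9=2.
Step 9. [r7c2∈{1}] r7c2 is down to just 1, so r7c2=1.
Step 10. [r2c6∈{5}] nothing but 5 survives at r2c6 ⇒ r2c6=5.
Step 11. [r7c4∈{7}] r7c4 is down to just 7, so r7c4=7.
Step 12. [r3c7∈{4,5,8}] r3c7 is the only open cell in row 3 admitting 5 ⇒ r3c7=5.
Step 13. [r4c5∈{2,7}] col 5 places 2 nowhere but r4c5. So r4c5=2.
Step 14. [r4c2∈{3}] r4c2's peers cover all but 3. So r4c2=3.
Step 15. [r4c1∈{4}] r4c1 has the single candidate 4 ⇒ r4c1=4.
Step 16. [r8c6∈{8}] r8c6 is down to just 8 ⇒ r8c6=8.
Step 17. [r5c3∈{6}] r5c3 is down to just 6, so r5c3=6.
Step 18. [r5c4∈{3}] r5c4 is down to just 3 ⇒ r5c4=3.
Step 19. [r3c4∈{6}] only 6 remains possible at r3c4. So r3c4=6.
Step 20. [r5c6∈{7}] nothing but 7 survives at r5c6, so r5c6=7.
Step 21. [r1c3∈{5,8}] 5 has one home in row 1: r1c3, so r1c3=5.
Step 22. [r8c4∈{1}] nothing but 1 survives at r8c4, so r8c4=1.
Step 23. [r4c3∈{1}] nothing but 1 survives at r4c3 ⇒ r4c3=1.
Step 24. [r3c5∈{7}] nothing but 7 survives at r3c5, so r3c5=7.
Step 25. [r7c7∈{2}] r7c7's peers cover all but 2. So r7c7=2.
Step 26. [r6c9∈{6}] r6c9 has the single candidate 6. So r6c9=6.
Step 27. [r5c1∈{9}] r5c1 is down to just 9. So r5c1=9.
Step 28. [r2c7∈{9}] r2c7's peers cover all but 9. So r2c7=9.
Step 29. [r9c1∈{3}] r9c1's peers cover all but 3 ⇒ r9c1=3.
Step 30. [r4c7∈{7}] r4c7 is down to just 7, so r4c7=7.
Step 31. [r3c2∈{8}] nothing but 8 survives at r3c2. So r3c2=8.
Step 32. [r1c7∈{8}] r1c7's peers cover all but 8 ⇒ r1c7=8.
Step 33. [r6c2∈{2}] r6c2 has the single candidate 2, so r6c2=2.
Step 34. [r3c8∈{4}] only 4 remains possible at r3c8, so r3c8=4.
Step 35. [r6c7∈{3}] nothing but 3 survives at r6c7 ⇒ r6c7=3.
Step 36. [r1c8∈{6}] nothing but 6 survives at r1c8, so r1c8=6.
Step 37. [r9c3∈{8}] nothing but 8 survives at r9c3, so r9c3=8.
Step 38. [r4c6∈{6}] r4c6 has the single candidate 6, so r4c6=6.
Step 39. [r9c7∈{1}] only 1 remains possible at r9c7. So r9c7=1.
Step 40. [r9c4∈{5}] r9c4 is down to just 5, so r9c4=5.
Step 41. [r1c4∈{2}] r1c4's peers cover all but 2, so r1c4=2.
Step 42. [r5c7∈{4}] r5c7 has the single candidate 4 ⇒ r5c7=4.
Step 43. [r3c6∈{3}] r3c6 is down to just 3. So r3c6=3.
Step 44. [r8c5∈{4}] r8c5 is down to just 4 ⇒ r8c5=4.
Step 45. [r4c4∈{8}] r4c4's peers cover all but 8 ⇒ r4c4=8.
Step 46. [r7c6∈{9}] nothing but 9 survives at r7c6, so r7c6=9.
Step 47. [r7c3∈{4}] nothing but 4 survives at r7c3, so r7c3=4.

Answer: 7 4 5 2 9 1 8 6 3 / 2 6 3 4 8 5 9 7 1 / 1 8 9 6 7 3 5 4 2 / 4 3 1 8 2 6 7 5 9 / 9 5 6 3 1 7 4 2 8 / 8 2 7 9 5 4 3 1 6 / 6 1 4 7 3 9 2 8 5 / 5 9 2 1 4 8 6 3 7 / 3 7 8 5 6 2 1 9 4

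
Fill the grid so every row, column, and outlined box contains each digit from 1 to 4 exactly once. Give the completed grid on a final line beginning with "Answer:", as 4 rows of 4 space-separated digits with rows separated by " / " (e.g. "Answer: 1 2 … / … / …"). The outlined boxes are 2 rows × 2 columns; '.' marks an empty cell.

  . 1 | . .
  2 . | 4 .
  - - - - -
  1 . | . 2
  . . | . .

Step 1. [r2c2∈{3}] nothing but 3 survives at r2c2 ⇒ r2c2=3.
Step 2. [r4c4∈{1,3,4}] 4 has one home in col 4: r4c4, so r4c4=4.
Step 3. [r3c3∈{3}] nothing but 3 survives at r3c3, so r3c3=3.
Step 4. [r4c2∈{2}] r4c2 has the single candidate 2, so r4c2=2.
Step 5. [r2c4∈{1}] r2c4 is down to just 1. So r2c4=1.
Step 6. [r4c1∈{3}] r4c1 has the single candidate 3. So r4c1=3.
Step 7. [r4c3∈{1}] r4c3's peers cover all but 1. So r4c3=1.
Step 8. [r1c1∈{4}] r1c1 has the single candidate 4. So r1c1=4.
Step 9. [r1c3∈{2}] r1c3's peers cover all but 2 ⇒ r1c3=2.
Step 10. [r3c2∈{4}] nothing but 4 survives at r3c2. So r3c2=4.
Step 11. [r1c4∈{3}] r1c4's peers cover all but 3, so r1c4=3.

Answer: 4 1 2 3 / 2 3 4 1 / 1 4 3 2 / 3 2 1 4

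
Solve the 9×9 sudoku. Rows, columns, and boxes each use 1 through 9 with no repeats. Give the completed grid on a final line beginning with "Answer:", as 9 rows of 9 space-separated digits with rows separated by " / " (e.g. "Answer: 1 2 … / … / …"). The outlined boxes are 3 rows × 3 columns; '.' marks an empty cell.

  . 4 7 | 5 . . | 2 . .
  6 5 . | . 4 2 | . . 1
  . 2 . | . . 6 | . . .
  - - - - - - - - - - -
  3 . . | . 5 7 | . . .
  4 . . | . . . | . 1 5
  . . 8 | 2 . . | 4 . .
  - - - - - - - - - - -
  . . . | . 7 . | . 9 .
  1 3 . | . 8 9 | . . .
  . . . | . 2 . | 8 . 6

Step 1. [r4c4∈{1,4,6,8,9}] row 4 places 4 nowhere but r4c4. So r4c4=4.
Step 2. [r7c1∈{2,5,8}] across col 1, 2 lands solely at r7c1 ⇒ r7c1=2.
Step 3. [r3c3∈{1,3,9}] 1 has one home in box 1: r3c3. So r3c3=1.
Step 4. [r1c8∈{3,6,8}] across row 1, 6 lands solely at r1c8. So r1c8=6.
Step 5. [r7c7∈{1,3,5}] 1 has one home in col 7: r7c7 ⇒ r7c7=1.
Step 6. [r2c3∈{3,9}] 3 has one home in col 3: r2c3 ⇒ r2c3=3.
Step 7. [r8c4∈{6}] r8c4's peers cover all but 6 ⇒ r8c4=6.
Step 8. [r7c4∈{3}] nothing but 3 survives at r7c4, so r7c4=3.
Step 9. [r7c9∈{4}] only 4 remains possible at r7c9. So r7c9=4.
Step 10. [r3c8∈{3,4,5,7,8}] r3c8 is the only open cell in row 3 admitting 4. So r3c8=4.
Step 11. [r3c7∈{3,5,7,9}] row 3 places 5 nowhere but r3c7 ⇒ r3c7=5.
Step 12. [r5c7∈{3,6,7,9}] col 7 places 3 nowhere but r5c7. So r5c7=3.
Step 13. [r6c8∈{7}] only 7 remains possible at r6c8 ⇒ r6c8=7.
Step 14. [r6c9∈{9}] r6c9 has the single candidate 9 ⇒ r6c9=9.
Step 15. [r2c8∈{8}] only 8 remains possible at r2c8 ⇒ r2c8=8.
Step 16. [r4c8∈{2}] r4c8 has the single candidate 2, so r4c8=2.
Step 17. [r5c2∈{6,7,9}] r5c2 is the only open cell in row 5 admitting 7 ⇒ r5c2=7.
Step 18. [r9c6∈{1,4,5}] across col 6, 4 lands solely at r9c6, so r9c6=4.
Step 19. [r9c2∈{9}] nothing but 9 survives at r9c2. So r9c2=9.
Step 20. [r9c3∈{5}] r9c3 is down to just 5, so r9c3=5.
Step 21. [r1c9∈{3}] r1c9 has the single candidate 3, so r1c9=3.
Step 22. [r7c3∈{6}] nothing but 6 survives at r7c3. So r7c3=6.
Step 23. [r3c9∈{7}] only 7 remains possible at r3c9, so r3c9=7.
Step 24. [r5c6∈{8}] r5c6's peers cover all but 8 ⇒ r5c6=8.
Step 25. [r5c4∈{9}] only 9 remains possible at r5c4. So r5c4=9.
Step 26. [r1c1∈{8,9}] 8 has one home in row 1: r1c1. So r1c1=8.
Step 27. [r3c5∈{3,9}] in row 3, 3 fits only at r3c5, so r3c5=3.
Step 28. [r4c2∈{1,6}] 1 has one home in row 4: r4c2. So r4c2=1.
Step 29. [r1c6∈{1}] r1c6's peers cover all but 1, so r1c6=1.
Step 30. [r6c2∈{6}] r6c2 is down to just 6. So r6c2=6.
Step 31. [r7c2∈{8}] r7c2's peers cover all but 8. So r7c2=8.
Step 32. [r4c9∈{8}] only 8 remains possible at r4c9. So r4c9=8.
Step 33. [r6c5∈{1}] r6c5 has the single candidate 1. So r6c5=1.
Step 34. [r8c8∈{5}] nothing but 5 survives at r8c8 ⇒ r8c8=5.
Step 35. [r9c4∈{1}] r9c4 has the single candidate 1 ⇒ r9c4=1.
Step 36. [r2c4∈{7}] nothing but 7 survives at r2c4. So r2c4=7.
Step 37. [r2c7∈{9}] r2c7 has the single candidate 9. So r2c7=9.
Step 38. [r1c5∈{9}] nothing but 9 survives at r1c5. So r1c5=9.
Step 39. [r9c8∈{3}] r9c8 has the single candidate 3 ⇒ r9c8=3.
Step 40. [r8c9∈{2}] nothing but 2 survives at r8c9, so r8c9=2.
Step 41. [r8c3∈{4}] r8c3's peers cover all but 4. So r8c3=4.
Step 42. [r3c1∈{9}] only 9 remains possible at r3c1, so r3c1=9.
Step 43. [r8c7∈{7}] nothing but 7 survives at r8c7 ⇒ r8c7=7.
Step 44. [r5c3∈{2}] r5c3 has the single candidate 2. So r5c3=2.
Step 45. [r7c6∈{5}] nothing but 5 survives at r7c6, so r7c6=5.
Step 46. [r3c4∈{8}] nothing but 8 survives at r3c4. So r3c4=8.
Step 47. [r4c3∈{9}] r4c3 has the single candidate 9 ⇒ r4c3=9.
Step 48. [r9c1∈{7}] nothing but 7 survives at r9c1 ⇒ r9c1=7.
Step 49. [r6c6∈{3}] r6c6 has the single candidate 3. So r6c6=3.
Step 50. [r5c5∈{6}] only 6 remains possible at r5c5. So r5c5=6.
Step 51. [r6c1∈{5}] nothing but 5 survives at r6c1. So r6c1=5.
Step 52. [r4c7∈{6}] r4c7 is down to just 6, so r4c7=6.

Answer: 8 4 7 5 9 1 2 6 3 / 6 5 3 7 4 2 9 8 1 / 9 2 1 8 3 6 5 4 7 / 3 1 9 4 5 7 6 2 8 / 4 7 2 9 6 8 3 1 5 / 5 6 8 2 1 3 4 7 9 / 2 8 6 3 7 5 1 9 4 / 1 3 4 6 8 9 7 5 2 / 7 9 5 1 2 4 8 3 6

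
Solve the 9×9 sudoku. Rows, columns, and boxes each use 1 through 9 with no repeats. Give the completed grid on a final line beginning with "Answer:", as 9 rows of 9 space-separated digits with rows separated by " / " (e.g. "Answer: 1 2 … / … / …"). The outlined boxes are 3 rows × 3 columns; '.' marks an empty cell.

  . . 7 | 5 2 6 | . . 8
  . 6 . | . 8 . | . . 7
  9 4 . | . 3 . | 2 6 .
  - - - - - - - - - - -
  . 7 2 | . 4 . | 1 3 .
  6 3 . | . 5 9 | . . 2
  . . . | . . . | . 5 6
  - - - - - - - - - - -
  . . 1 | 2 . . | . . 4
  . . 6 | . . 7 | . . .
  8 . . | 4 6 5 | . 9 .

Step 1. [r5c4∈{1,7,8}] r5c4 is the only open cell in row 5 admitting 1. So r5c4=1.
Step 2. [r6c2∈{1,8,9}] in col 2, 8 fits only at r6c2 ⇒ r6c2=8.
Step 3. [r9c7∈{3,7}] 7 has one home in row 9: r9c7. So r9c7=7.
Step 4. [r7c8∈{8}] r7c8 has the single candidate 8 ⇒ r7c8=8.
Step 5. [r2c1∈{1,2,3,5}] across row 2, 2 lands solely at r2c1 ⇒ r2c1=2.
Step 6. [r1c7∈{3,4,9}] row 1 places 9 nowhere but r1c7. So r1c7=9.
Step 7. [r6c7∈{4}] only 4 remains possible at r6c7 ⇒ r6c7=4.
Step 8. [r1c1∈{1,3}] in row 1, 3 fits only at r1c1, so r1c1=3.
Step 9. [r9c9∈{1,3}] across row 9, 1 lands solely at r9c9 ⇒ r9c9=1.
Step 10. [r8c9∈{3,5}] col 9 places 3 nowhere but r8c9 ⇒ r8c9=3.
Step 11. [r8c7∈{5}] r8c7 is down to just 5. So r8c7=5.
Step 12. [r7c5∈{9}] r7c5 is down to just 9. So r7c5=9.
Step 13. [r6c4∈{3,7}] r6c4 is the only open cell in col 4 admitting 3, so r6c4=3.
Step 14. [r2c6∈{1,4}] 4 has one home in col 6: r2c6. So r2c6=4.
Step 15. [r4c6∈{8}] only 8 remains possible at r4c6 ⇒ r4c6=8.
Step 16. [r2c3∈{5}] r2c3's peers cover all but 5 ⇒ r2c3=5.
Step 17. [r9c2∈{2}] only 2 remains possible at r9c2. So r9c2=2.
Step 18. [r1c2∈{1}] r1c2's peers cover all but 1, so r1c2=1.
Step 19. [r7c2∈{5}] nothing but 5 survives at r7c2. So r7c2=5.
Step 20. [r8c1∈{4}] r8c1 is down to just 4, so r8c1=4.
Step 21. [r2c7∈{3}] r2c7 has the single candidate 3, so r2c7=3.
Step 22. [r6c1∈{1}] r6c1 is down to just 1, so r6c1=1.
Step 23. [r7c6∈{3}] r7c6's peers cover all but 3. So r7c6=3.
Step 24. [r4c9∈{9}] r4c9 is down to just 9 ⇒ r4c9=9.
Step 25. [r3c6∈{1}] r3c6 has the single candidate 1. So r3c6=1.
Step 26. [r2c8∈{1}] r2c8's peers cover all but 1. So r2c8=1.
Step 27. [r8c4∈{8}] nothing but 8 survives at r8c4 ⇒ r8c4=8.
Step 28. [r4c4∈{6}] only 6 remains possible at r4c4. So r4c4=6.
Step 29. [r7c7∈{6}] r7c7 is down to just 6, so r7c7=6.
Step 30. [r8c5∈{1}] r8c5 has the single candidate 1 ⇒ r8c5=1.
Step 31. [r3c9∈{5}] r3c9's peers cover all but 5. So r3c9=5.
Step 32. [r7c1∈{7}] r7c1 has the single candidate 7 ⇒ r7c1=7.
Step 33. [r3c4∈{7}] r3c4's peers cover all but 7 ⇒ r3c4=7.
Step 34. [r5c8∈{7}] nothing but 7 survives at r5c8. So r5c8=7.
Step 35. [r3c3∈{8}] only 8 remains possible at r3c3 ⇒ r3c3=8.
Step 36. [r6c6∈{2}] only 2 remains possible at r6c6, so r6c6=2.
Step 37. [r5c3∈{4}] only 4 remains possible at r5c3. So r5c3=4.
Step 38. [r8c8∈{2}] only 2 remains possible at r8c8, so r8c8=2.
Step 39. [r4c1∈{5}] nothing but 5 survives at r4c1, so r4c1=5.
Step 40. [r8c2∈{9}] r8c2 is down to just 9 ⇒ r8c2=9.
Step 41. [r6c5∈{7}] only 7 remains possible at r6c5 ⇒ r6c5=7.
Step 42. [r1c8∈{4}] r1c8 has the single candidate 4 ⇒ r1c8=4.
Step 43. [r5c7∈{8}] r5c7's peers cover all but 8 ⇒ r5c7=8.
Step 44. [r2c4∈{9}] r2c4 is down to just 9. So r2c4=9.
Step 45. [r6c3∈{9}] r6c3 is down to just 9. So r6c3=9.
Step 46. [r9c3∈{3}] r9c3's peers cover all but 3, so r9c3=3.

Answer: 3 1 7 5 2 6 9 4 8 / 2 6 5 9 8 4 3 1 7 / 9 4 8 7 3 1 2 6 5 / 5 7 2 6 4 8 1 3 9 / 6 3 4 1 5 9 8 7 2 / 1 8 9 3 7 2 4 5 6 / 7 5 1 2 9 3 6 8 4 / 4 9 6 8 1 7 5 2 3 / 8 2 3 4 6 5 7 9 1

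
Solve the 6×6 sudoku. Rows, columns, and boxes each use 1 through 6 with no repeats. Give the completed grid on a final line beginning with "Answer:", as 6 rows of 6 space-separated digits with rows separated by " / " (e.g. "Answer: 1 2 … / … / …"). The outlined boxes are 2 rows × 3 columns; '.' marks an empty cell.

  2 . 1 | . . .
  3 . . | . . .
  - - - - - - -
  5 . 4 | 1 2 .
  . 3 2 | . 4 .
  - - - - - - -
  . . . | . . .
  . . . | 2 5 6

Step 1. [r4c4∈{5,6}] r4c4 is the only open cell in box 4 admitting 6. So r4c4=6.
Step 2. [r5c2∈{1,2,4,5,6}] 2 has one home in row 5: r5c2 ⇒ r5c2=2.
Step 3. [r5c3∈{3,5,6}] row 5 places 5 nowhere but r5c3, so r5c3=5.
Step 4. [r2c3∈{6}] r2c3's peers cover all but 6, so r2c3=6.
Step 5. [r2c6∈{1,2,4,5}] row 2 places 2 nowhere but r2c6. So r2c6=2.
Step 6. [r5c6∈{1,3,4}] 1 has one home in col 6: r5c6. So r5c6=1.
Step 7. [r1c6∈{3,4,5}] across col 6, 4 lands solely at r1c6. So r1c6=4.
Step 8. [r2c4∈{5}] r2c4 is down to just 5, so r2c4=5.
Step 9. [r5c4∈{3,4}] 4 has one home in col 4: r5c4 ⇒ r5c4=4.
Step 10. [r6c1∈{1,4}] across col 1, 4 lands solely at r6c1, so r6c1=4.
Step 11. [r1c5∈{3,6}] 6 has one home in row 1: r1c5, so r1c5=6.
Step 12. [r3c2∈{6}] nothing but 6 survives at r3c2, so r3c2=6.
Step 13. [r2c2∈{4}] only 4 remains possible at r2c2 ⇒ r2c2=4.
Step 14. [r5c1∈{6}] r5c1's peers cover all but 6. So r5c1=6.
Step 15. [r6c3∈{3}] r6c3 has the single candidate 3, so r6c3=3.
Step 16. [r6c2∈{1}] nothing but 1 survives at r6c2, so r6c2=1.
Step 17. [r4c1∈{1}] r4c1's peers cover all but 1, so r4c1=1.
Step 18. [r1c2∈{5}] r1c2's peers cover all but 5, so r1c2=5.
Step 19. [r1c4∈{3}] only 3 remains possible at r1c4. So r1c4=3.
Step 20. [r2c5∈{1}] r2c5 has the single candidate 1, so r2c5=1.
Step 21. [r4c6∈{5}] r4c6's peers cover all but 5. So r4c6=5.
Step 22. [r5c5∈{3}] r5c5 is down to just 3, so r5c5=3.
Step 23. [r3c6∈{3}] r3c6 is down to just 3, so r3c6=3.

Answer: 2 5 1 3 6 4 / 3 4 6 5 1 2 / 5 6 4 1 2 3 / 1 3 2 6 4 5 / 6 2 5 4 3 1 / 4 1 3 2 5 6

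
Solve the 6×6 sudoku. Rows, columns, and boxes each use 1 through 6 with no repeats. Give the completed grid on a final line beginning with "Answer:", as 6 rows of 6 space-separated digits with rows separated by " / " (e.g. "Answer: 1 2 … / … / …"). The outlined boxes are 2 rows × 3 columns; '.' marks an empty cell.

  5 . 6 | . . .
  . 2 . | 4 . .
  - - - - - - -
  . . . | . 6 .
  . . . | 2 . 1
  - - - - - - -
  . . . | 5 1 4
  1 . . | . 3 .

Step 1. [r2c1∈{3}] r2c1's peers cover all but 3 ⇒ r2c1=3.
Step 2. [r1c2∈{1,4}] row 1 places 4 nowhere but r1c2 ⇒ r1c2=4.
Step 3. [r6c3∈{2,4,5}] across row 6, 4 lands solely at r6c3 ⇒ r6c3=4.
Step 4. [r3c4∈{3}] r3c4's peers cover all but 3. So r3c4=3.
Step 5. [r3c6∈{5}] only 5 remains possible at r3c6. So r3c6=5.
Step 6. [r6c6∈{2,6}] in row 6, 2 fits only at r6c6. So r6c6=2.
Step 7. [r6c2∈{5,6}] across row 6, 5 lands solely at r6c2 ⇒ r6c2=5.
Step 8. [r3c1∈{2,4}] row 3 places 4 nowhere but r3c1 ⇒ r3c1=4.
Step 9. [r4c1∈{6}] nothing but 6 survives at r4c1. So r4c1=6.
Step 10. [r4c2∈{3}] r4c2 is down to just 3, so r4c2=3.
Step 11. [r3c3∈{1,2}] 2 has one home in row 3: r3c3. So r3c3=2.
Step 12. [r5c2∈{6}] r5c2 is down to just 6 ⇒ r5c2=6.
Step 13. [r1c5∈{2}] r1c5 has the single candidate 2, so r1c5=2.
Step 14. [r4c3∈{5}] r4c3's peers cover all but 5 ⇒ r4c3=5.
Step 15. [r5c3∈{3}] r5c3 has the single candidate 3. So r5c3=3.
Step 16. [r2c6∈{6}] r2c6 is down to just 6 ⇒ r2c6=6.
Step 17. [r1c4∈{1}] only 1 remains possible at r1c4. So r1c4=1.
Step 18. [r3c2∈{1}] only 1 remains possible at r3c2. So r3c2=1.
Step 19. [r6c4∈{6}] nothing but 6 survives at r6c4, so r6c4=6.
Step 20. [r4c5∈{4}] r4c5 is down to just 4. So r4c5=4.
Step 21. [r1c6∈{3}] r1c6 is down to just 3. So r1c6=3.
Step 22. [r5c1∈{2}] r5c1's peers cover all but 2 ⇒ r5c1=2.
Step 23. [r2c3∈{1}] r2c3's peers cover all but 1, so r2c3=1.
Step 24. [r2c5∈{5}] r2c5 is down to just 5, so r2c5=5.

Answer: 5 4 6 1 2 3 / 3 2 1 4 5 6 / 4 1 2 3 6 5 / 6 3 5 2 4 1 / 2 6 3 5 1 4 / 1 5 4 6 3 2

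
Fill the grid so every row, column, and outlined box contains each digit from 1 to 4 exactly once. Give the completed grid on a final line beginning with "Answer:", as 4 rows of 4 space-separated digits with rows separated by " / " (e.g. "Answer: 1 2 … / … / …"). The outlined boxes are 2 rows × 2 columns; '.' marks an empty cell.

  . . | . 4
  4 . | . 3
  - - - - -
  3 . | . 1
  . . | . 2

Step 1. [r1c1∈{1,2}] 2 has one home in col 1: r1c1 ⇒ r1c1=2.
Step 2. [r2c2∈{1}] r2c2's peers cover all but 1. So r2c2=1.
Step 3. [r3c3∈{4}] only 4 remains possible at r3c3 ⇒ r3c3=4.
Step 4. [r4c1∈{1}] r4c1 has the single candidate 1 ⇒ r4c1=1.
Step 5. [r3c2∈{2}] nothing but 2 survives at r3c2, so r3c2=2.
Step 6. [r2c3∈{2}] r2c3 is down to just 2, so r2c3=2.
Step 7. [r1c3∈{1}] r1c3's peers cover all but 1, so r1c3=1.
Step 8. [r1c2∈{3}] nothing but 3 survives at r1c2 ⇒ r1c2=3.
Step 9. [r4c2∈{4}] r4c2 is down to just 4. So r4c2=4.
Step 10. [r4c3∈{3}] only 3 remains possible at r4c3 ⇒ r4c3=3.

Answer: 2 3 1 4 / 4 1 2 3 / 3 2 4 1 / 1 4 3 2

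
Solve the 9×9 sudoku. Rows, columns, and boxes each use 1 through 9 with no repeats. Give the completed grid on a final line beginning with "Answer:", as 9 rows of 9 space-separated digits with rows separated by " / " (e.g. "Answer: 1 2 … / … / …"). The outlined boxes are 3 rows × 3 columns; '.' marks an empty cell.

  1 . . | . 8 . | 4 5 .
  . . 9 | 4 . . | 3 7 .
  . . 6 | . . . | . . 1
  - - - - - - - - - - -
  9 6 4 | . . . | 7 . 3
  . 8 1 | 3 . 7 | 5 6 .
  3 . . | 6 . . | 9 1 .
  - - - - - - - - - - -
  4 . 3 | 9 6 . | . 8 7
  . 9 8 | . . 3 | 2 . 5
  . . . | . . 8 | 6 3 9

Step 1. [r5c1∈{2}] only 2 remains possible at r5c1. So r5c1=2.
Step 2. [r9c5∈{1,2,4,5,7}] r9c5 is the only open cell in row 9 admitting 4 ⇒ r9c5=4.
Step 3. [r3c5∈{2,3,5,7,9}] 3 has one home in col 5: r3c5. So r3c5=3.
Step 4. [r4c8∈{2}] r4c8 has the single candidate 2, so r4c8=2.
Step 5. [r8c5∈{1,7}] col 5 places 7 nowhere but r8c5. So r8c5=7.
Step 6. [r1c6∈{2,6,9}] r1c6 is the only open cell in row 1 admitting 9. So r1c6=9.
Step 7. [r2c6∈{1,2,5,6}] in col 6, 6 fits only at r2c6 ⇒ r2c6=6.
Step 8. [r3c2∈{2,4,5,7}] across row 3, 4 lands solely at r3c2. So r3c2=4.
Step 9. [r2c5∈{1,2,5}] across row 2, 1 lands solely at r2c5, so r2c5=1.
Step 10. [r4c5∈{5}] r4c5 has the single candidate 5 ⇒ r4c5=5.
Step 11. [r8c4∈{1}] r8c4's peers cover all but 1. So r8c4=1.
Step 12. [r9c2∈{1,2,5,7}] 1 has one home in row 9: r9c2. So r9c2=1.
Step 13. [r1c2∈{2,3,7}] 3 has one home in row 1: r1c2, so r1c2=3.
Step 14. [r3c7∈{8}] only 8 remains possible at r3c7, so r3c7=8.
Step 15. [r6c2∈{5,7}] 7 has one home in col 2: r6c2 ⇒ r6c2=7.
Step 16. [r2c9∈{2}] nothing but 2 survives at r2c9, so r2c9=2.
Step 17. [r7c2∈{2,5}] 2 has one home in col 2: r7c2, so r7c2=2.
Step 18. [r9c4∈{2,5}] row 9 places 2 nowhere but r9c4 ⇒ r9c4=2.
Step 19. [r3c4∈{5,7}] 5 has one home in col 4: r3c4, so r3c4=5.
Step 20. [r6c6∈{2,4}] 4 has one home in col 6: r6c6, so r6c6=4.
Step 21. [r3c1∈{7}] r3c1's peers cover all but 7. So r3c1=7.
Step 22. [r9c1∈{5}] r9c1 is down to just 5. So r9c1=5.
Step 23. [r8c8∈{4}] nothing but 4 survives at r8c8, so r8c8=4.
Step 24. [r3c6∈{2}] r3c6 is down to just 2, so r3c6=2.
Step 25. [r1c3∈{2}] r1c3 is down to just 2 ⇒ r1c3=2.
Step 26. [r1c4∈{7}] r1c4 is down to just 7 ⇒ r1c4=7.
Step 27. [r6c3∈{5}] nothing but 5 survives at r6c3 ⇒ r6c3=5.
Step 28. [r5c9∈{4}] r5c9's peers cover all but 4 ⇒ r5c9=4.
Step 29. [r2c1∈{8}] r2c1's peers cover all but 8 ⇒ r2c1=8.
Step 30. [r3c8∈{9}] r3c8 is down to just 9 ⇒ r3c8=9.
Step 31. [r6c9∈{8}] nothing but 8 survives at r6c9. So r6c9=8.
Step 32. [r2c2∈{5}] nothing but 5 survives at r2c2, so r2c2=5.
Step 33. [r5c5∈{9}] only 9 remains possible at r5c5. So r5c5=9.
Step 34. [r7c7∈{1}] r7c7's peers cover all but 1 ⇒ r7c7=1.
Step 35. [r1c9∈{6}] r1c9's peers cover all but 6 ⇒ r1c9=6.
Step 36. [r6c5∈{2}] nothing but 2 survives at r6c5. So r6c5=2.
Step 37. [r7c6∈{5}] only 5 remains possible at r7c6. So r7c6=5.
Step 38. [r4c4∈{8}] only 8 remains possible at r4c4, so r4c4=8.
Step 39. [r8c1∈{6}] r8c1 is down to just 6. So r8c1=6.
Step 40. [r4c6∈{1}] only 1 remains possible at r4c6. So r4c6=1.
Step 41. [r9c3∈{7}] r9c3's peers cover all but 7. So r9c3=7.

Answer: 1 3 2 7 8 9 4 5 6 / 8 5 9 4 1 6 3 7 2 / 7 4 6 5 3 2 8 9 1 / 9 6 4 8 5 1 7 2 3 / 2 8 1 3 9 7 5 6 4 / 3 7 5 6 2 4 9 1 8 / 4 2 3 9 6 5 1 8 7 / 6 9 8 1 7 3 2 4 5 / 5 1 7 2 4 8 6 3 9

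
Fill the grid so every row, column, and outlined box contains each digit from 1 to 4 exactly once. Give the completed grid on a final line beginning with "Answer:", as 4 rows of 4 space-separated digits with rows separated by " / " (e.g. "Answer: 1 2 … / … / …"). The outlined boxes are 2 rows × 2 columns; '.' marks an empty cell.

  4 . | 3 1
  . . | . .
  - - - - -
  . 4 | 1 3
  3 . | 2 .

Step 1. [r2c4∈{2,4}] across col 4, 2 lands solely at r2c4 ⇒ r2c4=2.
Step 2. [r2c2∈{1,3}] across row 2, 3 lands solely at r2c2, so r2c2=3.
Step 3. [r4c2∈{1}] r4c2 has the single candidate 1 ⇒ r4c2=1.
Step 4. [r3c1∈{2}] r3c1 has the single candidate 2. So r3c1=2.
Step 5. [r2c1∈{1}] nothing but 1 survives at r2c1 ⇒ r2c1=1.
Step 6. [r4c4∈{4}] r4c4's peers cover all but 4, so r4c4=4.
Step 7. [r2c3∈{4}] nothing but 4 survives at r2c3, so r2c3=4.
Step 8. [r1c2∈{2}] only 2 remains possible at r1c2, so r1c2=2.

Answer: 4 2 3 1 / 1 3 4 2 / 2 4 1 3 / 3 1 2 4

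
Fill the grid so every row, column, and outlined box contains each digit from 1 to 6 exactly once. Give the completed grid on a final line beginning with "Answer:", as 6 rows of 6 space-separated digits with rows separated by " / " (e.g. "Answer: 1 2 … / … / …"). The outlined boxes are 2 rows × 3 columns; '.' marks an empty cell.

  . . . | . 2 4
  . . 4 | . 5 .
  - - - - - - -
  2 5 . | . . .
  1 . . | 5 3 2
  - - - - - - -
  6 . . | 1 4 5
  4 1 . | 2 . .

Step 1. [r2c1∈{3}] only 3 remains possible at r2c1. So r2c1=3.
Step 2. [r2c4∈{6}] r2c4 is down to just 6. So r2c4=6.
Step 3. [r5c2∈{2,3}] 3 has one home in col 2: r5c2 ⇒ r5c2=3.
Step 4. [r4c3∈{6}] nothing but 6 survives at r4c3. So r4c3=6.
Step 5. [r3c5∈{1,6}] col 5 places 1 nowhere but r3c5 ⇒ r3c5=1.
Step 6. [r6c3∈{5}] r6c3 is down to just 5, so r6c3=5.
Step 7. [r6c6∈{3,6}] across row 6, 3 lands solely at r6c6 ⇒ r6c6=3.
Step 8. [r2c6∈{1}] r2c6 is down to just 1, so r2c6=1.
Step 9. [r1c1∈{5}] r1c1 is down to just 5. So r1c1=5.
Step 10. [r1c2∈{6}] r1c2's peers cover all but 6 ⇒ r1c2=6.
Step 11. [r4c2∈{4}] nothing but 4 survives at r4c2, so r4c2=4.
Step 12. [r3c6∈{6}] r3c6 has the single candidate 6, so r3c6=6.
Step 13. [r1c3∈{1}] only 1 remains possible at r1c3, so r1c3=1.
Step 14. [r1c4∈{3}] r1c4's peers cover all but 3 ⇒ r1c4=3.
Step 15. [r2c2∈{2}] r2c2's peers cover all but 2 ⇒ r2c2=2.
Step 16. [r6c5∈{6}] r6c5 is down to just 6. So r6c5=6.
Step 17. [r5c3∈{2}] r5c3 has the single candidate 2, so r5c3=2.
Step 18. [r3c4∈{4}] r3c4 is down to just 4. So r3c4=4.
Step 19. [r3c3∈{3}] r3c3's peers cover all but 3. So r3c3=3.

Answer: 5 6 1 3 2 4 / 3 2 4 6 5 1 / 2 5 3 4 1 6 / 1 4 6 5 3 2 / 6 3 2 1 4 5 / 4 1 5 2 6 3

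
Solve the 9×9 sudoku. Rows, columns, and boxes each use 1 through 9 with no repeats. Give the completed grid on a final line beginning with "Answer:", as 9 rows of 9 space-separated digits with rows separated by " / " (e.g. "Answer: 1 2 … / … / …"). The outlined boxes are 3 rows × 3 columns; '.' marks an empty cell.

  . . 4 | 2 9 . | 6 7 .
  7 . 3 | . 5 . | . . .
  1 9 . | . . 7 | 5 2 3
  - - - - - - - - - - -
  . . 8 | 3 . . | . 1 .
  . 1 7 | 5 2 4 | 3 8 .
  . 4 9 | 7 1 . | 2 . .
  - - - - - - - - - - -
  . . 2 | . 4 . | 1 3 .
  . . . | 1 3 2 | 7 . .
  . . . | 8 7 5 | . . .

Step 1. [r5c1∈{6}] only 6 remains possible at r5c1, so r5c1=6.
Step 2. [r8c3∈{5,6}] across col 3, 5 lands solely at r8c3 ⇒ r8c3=5.
Step 3. [r5c9∈{9}] only 9 remains possible at r5c9. So r5c9=9.
Step 4. [r2c7∈{4,8,9}] across col 7, 8 lands solely at r2c7 ⇒ r2c7=8.
Step 5. [r6c8∈{5,6}] col 8 places 5 nowhere but r6c8. So r6c8=5.
Step 6. [r6c9∈{6}] nothing but 6 survives at r6c9 ⇒ r6c9=6.
Step 7. [r9c7∈{4,9}] across col 7, 9 lands solely at r9c7. So r9c7=9.
Step 8. [r3c3∈{6}] only 6 remains possible at r3c3 ⇒ r3c3=6.
Step 9. [r8c1∈{4,8,9}] row 8 places 9 nowhere but r8c1, so r8c1=9.
Step 10. [r7c1∈{8}] r7c1 is down to just 8. So r7c1=8.
Step 11. [r8c2∈{6}] only 6 remains possible at r8c2, so r8c2=6.
Step 12. [r8c8∈{4}] only 4 remains possible at r8c8. So r8c8=4.
Step 13. [r2c9∈{1,4}] 4 has one home in box 3: r2c9. So r2c9=4.
Step 14. [r2c4∈{6}] r2c4 has the single candidate 6, so r2c4=6.
Step 15. [r1c1∈{5}] only 5 remains possible at r1c1 ⇒ r1c1=5.
Step 16. [r7c6∈{6,9}] row 7 places 6 nowhere but r7c6. So r7c6=6.
Step 17. [r1c6∈{1,3,8}] row 1 places 3 nowhere but r1c6, so r1c6=3.
Step 18. [r4c1∈{2}] nothing but 2 survives at r4c1. So r4c1=2.
Step 19. [r9c2∈{3}] r9c2 is down to just 3 ⇒ r9c2=3.
Step 20. [r7c4∈{9}] only 9 remains possible at r7c4, so r7c4=9.
Step 21. [r2c2∈{2}] r2c2's peers cover all but 2, so r2c2=2.
Step 22. [r1c9∈{1}] nothing but 1 survives at r1c9. So r1c9=1.
Step 23. [r4c2∈{5}] r4c2 is down to just 5. So r4c2=5.
Step 24. [r2c6∈{1}] nothing but 1 survives at r2c6. So r2c6=1.
Step 25. [r4c6∈{9}] nothing but 9 survives at r4c6, so r4c6=9.
Step 26. [r7c9∈{5}] r7c9 is down to just 5, so r7c9=5.
Step 27. [r6c1∈{3}] only 3 remains possible at r6c1 ⇒ r6c1=3.
Step 28. [r1c2∈{8}] nothing but 8 survives at r1c2. So r1c2=8.
Step 29. [r6c6∈{8}] only 8 remains possible at r6c6 ⇒ r6c6=8.
Step 30. [r8c9∈{8}] nothing but 8 survives at r8c9 ⇒ r8c9=8.
Step 31. [r7c2∈{7}] r7c2's peers cover all but 7 ⇒ r7c2=7.
Step 32. [r4c7∈{4}] r4c7's peers cover all but 4, so r4c7=4.
Step 33. [r4c5∈{6}] r4c5 is down to just 6, so r4c5=6.
Step 34. [r9c1∈{4}] only 4 remains possible at r9c1 ⇒ r9c1=4.
Step 35. [r2c8∈{9}] nothing but 9 survives at r2c8, so r2c8=9.
Step 36. [r9c9∈{2}] r9c9 is down to just 2. So r9c9=2.
Step 37. [r3c4∈{4}] r3c4 has the single candidate 4, so r3c4=4.
Step 38. [r9c8∈{6}] r9c8's peers cover all but 6. So r9c8=6.
Step 39. [r3c5∈{8}] r3c5's peers cover all but 8 ⇒ r3c5=8.
Step 40. [r4c9∈{7}] only 7 remains possible at r4c9. So r4c9=7.
Step 41. [r9c3∈{1}] nothing but 1 survives at r9c3, so r9c3=1.

Answer: 5 8 4 2 9 3 6 7 1 / 7 2 3 6 5 1 8 9 4 / 1 9 6 4 8 7 5 2 3 / 2 5 8 3 6 9 4 1 7 / 6 1 7 5 2 4 3 8 9 / 3 4 9 7 1 8 2 5 6 / 8 7 2 9 4 6 1 3 5 / 9 6 5 1 3 2 7 4 8 / 4 3 1 8 7 5 9 6 2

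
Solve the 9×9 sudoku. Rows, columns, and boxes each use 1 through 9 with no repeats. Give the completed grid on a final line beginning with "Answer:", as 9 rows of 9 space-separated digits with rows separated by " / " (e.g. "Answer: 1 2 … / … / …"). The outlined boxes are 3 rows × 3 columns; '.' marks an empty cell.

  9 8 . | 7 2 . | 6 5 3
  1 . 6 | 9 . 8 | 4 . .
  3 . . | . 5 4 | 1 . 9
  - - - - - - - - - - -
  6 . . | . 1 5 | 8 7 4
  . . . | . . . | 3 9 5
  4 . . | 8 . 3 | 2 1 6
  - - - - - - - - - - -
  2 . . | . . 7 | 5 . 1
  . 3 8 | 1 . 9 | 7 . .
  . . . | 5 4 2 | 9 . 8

Step 1. [r8c5∈{6}] only 6 remains possible at r8c5. So r8c5=6.
Step 2. [r7c2∈{4,6,9}] col 2 places 4 nowhere but r7c2, so r7c2=4.
Step 3. [r2c8∈{2}] nothing but 2 survives at r2c8 ⇒ r2c8=2.
Step 4. [r5c5∈{7}] r5c5 is down to just 7. So r5c5=7.
Step 5. [r9c2∈{1,6,7}] across col 2, 6 lands solely at r9c2. So r9c2=6.
Step 6. [r6c3∈{5,7,9}] across col 3, 5 lands solely at r6c3, so r6c3=5.
Step 7. [r4c4∈{2}] nothing but 2 survives at r4c4, so r4c4=2.
Step 8. [r6c2∈{7,9}] across row 6, 7 lands solely at r6c2 ⇒ r6c2=7.
Step 9. [r3c2∈{2}] nothing but 2 survives at r3c2. So r3c2=2.
Step 10. [r7c4∈{3}] nothing but 3 survives at r7c4 ⇒ r7c4=3.
Step 11. [r9c3∈{1,7}] r9c3 is the only open cell in row 9 admitting 1, so r9c3=1.
Step 12. [r7c3∈{9}] r7c3 has the single candidate 9 ⇒ r7c3=9.
Step 13. [r5c4∈{4,6}] r5c4 is the only open cell in row 5 admitting 4 ⇒ r5c4=4.
Step 14. [r4c3∈{3}] r4c3 is down to just 3, so r4c3=3.
Step 15. [r4c2∈{9}] r4c2's peers cover all but 9, so r4c2=9.
Step 16. [r5c3∈{2}] r5c3's peers cover all but 2 ⇒ r5c3=2.
Step 17. [r1c3∈{4}] r1c3 is down to just 4 ⇒ r1c3=4.
Step 18. [r2c9∈{7}] nothing but 7 survives at r2c9. So r2c9=7.
Step 19. [r8c9∈{2}] only 2 remains possible at r8c9 ⇒ r8c9=2.
Step 20. [r8c1∈{5}] r8c1 has the single candidate 5 ⇒ r8c1=5.
Step 21. [r3c3∈{7}] r3c3 has the single candidate 7. So r3c3=7.
Step 22. [r3c4∈{6}] only 6 remains possible at r3c4. So r3c4=6.
Step 23. [r2c2∈{5}] r2c2's peers cover all but 5, so r2c2=5.
Step 24. [r1c6∈{1}] only 1 remains possible at r1c6 ⇒ r1c6=1.
Step 25. [r7c8∈{6}] only 6 remains possible at r7c8 ⇒ r7c8=6.
Step 26. [r5c1∈{8}] r5c1 has the single candidate 8, so r5c1=8.
Step 27. [r9c1∈{7}] r9c1 is down to just 7 ⇒ r9c1=7.
Step 28. [r6c5∈{9}] only 9 remains possible at r6c5. So r6c5=9.
Step 29. [r3c8∈{8}] r3c8 is down to just 8 ⇒ r3c8=8.
Step 30. [r2c5∈{3}] r2c5 is down to just 3, so r2c5=3.
Step 31. [r9c8∈{3}] r9c8 is down to just 3, so r9c8=3.
Step 32. [r5c6∈{6}] nothing but 6 survives at r5c6 ⇒ r5c6=6.
Step 33. [r5c2∈{1}] only 1 remains possible at r5c2. So r5c2=1.
Step 34. [r7c5∈{8}] r7c5's peers cover all but 8, so r7c5=8.
Step 35. [r8c8∈{4}] r8c8 is down to just 4, so r8c8=4.

Answer: 9 8 4 7 2 1 6 5 3 / 1 5 6 9 3 8 4 2 7 / 3 2 7 6 5 4 1 8 9 / 6 9 3 2 1 5 8 7 4 / 8 1 2 4 7 6 3 9 5 / 4 7 5 8 9 3 2 1 6 / 2 4 9 3 8 7 5 6 1 / 5 3 8 1 6 9 7 4 2 / 7 6 1 5 4 2 9 3 8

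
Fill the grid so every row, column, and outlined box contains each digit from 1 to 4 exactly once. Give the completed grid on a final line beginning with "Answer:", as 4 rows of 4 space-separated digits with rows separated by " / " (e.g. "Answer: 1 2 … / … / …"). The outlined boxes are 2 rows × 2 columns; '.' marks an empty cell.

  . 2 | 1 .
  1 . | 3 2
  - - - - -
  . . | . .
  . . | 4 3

Step 1. [r3c2∈{1,3,4}] across col 2, 3 lands solely at r3c2. So r3c2=3.
Step 2. [r3c1∈{2,4}] row 3 places 4 nowhere but r3c1, so r3c1=4.
Step 3. [r1c1∈{3}] r1c1's peers cover all but 3. So r1c1=3.
Step 4. [r3c4∈{1}] only 1 remains possible at r3c4 ⇒ r3c4=1.
Step 5. [r4c1∈{2}] only 2 remains possible at r4c1. So r4c1=2.
Step 6. [r3c3∈{2}] r3c3 has the single candidate 2, so r3c3=2.
Step 7. [r4c2∈{1}] only 1 remains possible at r4c2 ⇒ r4c2=1.
Step 8. [r2c2∈{4}] only 4 remains possible at r2c2, so r2c2=4.
Step 9. [r1c4∈{4}] r1c4 is down to just 4, so r1c4=4.

Answer: 3 2 1 4 / 1 4 3 2 / 4 3 2 1 / 2 1 4 3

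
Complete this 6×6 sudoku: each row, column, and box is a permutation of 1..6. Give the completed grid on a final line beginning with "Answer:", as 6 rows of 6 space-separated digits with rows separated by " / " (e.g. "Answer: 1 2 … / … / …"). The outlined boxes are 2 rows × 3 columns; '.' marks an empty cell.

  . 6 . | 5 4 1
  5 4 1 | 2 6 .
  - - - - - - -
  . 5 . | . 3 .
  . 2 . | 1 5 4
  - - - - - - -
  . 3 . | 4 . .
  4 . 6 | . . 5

Step 1. [r6c5∈{1,2}] r6c5 is the only open cell in row 6 admitting 2. So r6c5=2.
Step 2. [r3c1∈{1,6}] r3c1 is the only open cell in row 3 admitting 1 ⇒ r3c1=1.
Step 3. [r5c1∈{2}] r5c1 has the single candidate 2, so r5c1=2.
Step 4. [r1c1∈{3}] nothing but 3 survives at r1c1 ⇒ r1c1=3.
Step 5. [r5c6∈{6}] r5c6 is down to just 6. So r5c6=6.
Step 6. [r3c3∈{4}] r3c3's peers cover all but 4, so r3c3=4.
Step 7. [r5c5∈{1}] nothing but 1 survives at r5c5, so r5c5=1.
Step 8. [r6c2∈{1}] only 1 remains possible at r6c2 ⇒ r6c2=1.
Step 9. [r3c6∈{2}] r3c6 is down to just 2 ⇒ r3c6=2.
Step 10. [r2c6∈{3}] only 3 remains possible at r2c6. So r2c6=3.
Step 11. [r5c3∈{5}] nothing but 5 survives at r5c3 ⇒ r5c3=5.
Step 12. [r1c3∈{2}] only 2 remains possible at r1c3 ⇒ r1c3=2.
Step 13. [r4c3∈{3}] r4c3's peers cover all but 3. So r4c3=3.
Step 14. [r4c1∈{6}] r4c1 is down to just 6. So r4c1=6.
Step 15. [r6c4∈{3}] r6c4 is down to just 3, so r6c4=3.
Step 16. [r3c4∈{6}] only 6 remains possible at r3c4 ⇒ r3c4=6.

Answer: 3 6 2 5 4 1 / 5 4 1 2 6 3 / 1 5 4 6 3 2 / 6 2 3 1 5 4 / 2 3 5 4 1 6 / 4 1 6 3 2 5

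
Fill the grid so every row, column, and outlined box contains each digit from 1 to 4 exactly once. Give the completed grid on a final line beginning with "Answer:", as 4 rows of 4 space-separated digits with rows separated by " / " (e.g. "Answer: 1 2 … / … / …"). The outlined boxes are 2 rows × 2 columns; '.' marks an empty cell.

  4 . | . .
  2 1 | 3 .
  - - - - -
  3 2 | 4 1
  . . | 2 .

Step 1. [r1c4∈{2}] r1c4's peers cover all but 2. So r1c4=2.
Step 2. [r1c3∈{1}] r1c3's peers cover all but 1 ⇒ r1c3=1.
Step 3. [r1c2∈{3}] r1c2's peers cover all but 3, so r1c2=3.
Step 4. [r2c4∈{4}] only 4 remains possible at r2c4. So r2c4=4.
Step 5. [r4c2∈{4}] only 4 remains possible at r4c2 ⇒ r4c2=4.
Step 6. [r4c4∈{3}] nothing but 3 survives at r4c4, so r4c4=3.
Step 7. [r4c1∈{1}] r4c1's peers cover all but 1 ⇒ r4c1=1.

Answer: 4 3 1 2 / 2 1 3 4 / 3 2 4 1 / 1 4 2 3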